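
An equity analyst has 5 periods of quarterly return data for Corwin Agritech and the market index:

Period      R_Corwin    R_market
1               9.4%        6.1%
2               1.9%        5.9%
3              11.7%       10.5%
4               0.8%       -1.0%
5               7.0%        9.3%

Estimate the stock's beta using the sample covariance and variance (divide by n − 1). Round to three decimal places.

Mean R_i = (9.4 + 1.9 + 11.7 + 0.8 + 7.0) / 5 = 6.1600%
Mean R_m = (6.1 + 5.9 + 10.5 − 1.0 + 9.3) / 5 = 6.1600%
Σ(R_i − R̄_i)(R_m − R̄_m) = 65.9720  ⇒  Cov = 65.9720 / 4 = 16.4930
Σ(R_m − R̄_m)² = 80.0320  ⇒  Var(R_m) = 80.0320 / 4 = 20.0080
β = Cov / Var(R_m) = 16.4930 / 20.0080 = 0.8243

0.824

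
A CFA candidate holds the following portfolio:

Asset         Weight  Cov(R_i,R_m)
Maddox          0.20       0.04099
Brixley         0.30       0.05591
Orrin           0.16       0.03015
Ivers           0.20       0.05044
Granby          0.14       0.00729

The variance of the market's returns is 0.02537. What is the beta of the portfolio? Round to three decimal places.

β_Maddox = 0.04099 / 0.02537 = 1.6157
β_Brixley = 0.05591 / 0.02537 = 2.2038
β_Orrin = 0.03015 / 0.02537 = 1.1884
β_Ivers = 0.05044 / 0.02537 = 1.9882
β_Granby = 0.00729 / 0.02537 = 0.2873
β_P = Σ w_i β_i = 0.20×1.6157 + 0.30×2.2038 + 0.16×1.1884 + 0.20×1.9882 + 0.14×0.2873 = 1.6123

1.612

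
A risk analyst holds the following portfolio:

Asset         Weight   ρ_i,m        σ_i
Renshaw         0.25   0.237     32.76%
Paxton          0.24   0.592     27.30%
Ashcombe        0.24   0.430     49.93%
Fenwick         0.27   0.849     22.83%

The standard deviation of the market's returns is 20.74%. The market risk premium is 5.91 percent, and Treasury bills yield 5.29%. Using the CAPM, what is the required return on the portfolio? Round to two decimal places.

β_Renshaw = 0.237 × 32.76% / 20.74% = 0.3744
β_Paxton = 0.592 × 27.30% / 20.74% = 0.7792
β_Ashcombe = 0.430 × 49.93% / 20.74% = 1.0352
β_Fenwick = 0.849 × 22.83% / 20.74% = 0.9346
β_P = Σ w_i β_i = 0.25×0.3744 + 0.24×0.7792 + 0.24×1.0352 + 0.27×0.9346 = 0.7814
E(R_P) = R_f + β_P × MRP = 5.29% + 0.7814 × 5.91% = 9.91%

9.91%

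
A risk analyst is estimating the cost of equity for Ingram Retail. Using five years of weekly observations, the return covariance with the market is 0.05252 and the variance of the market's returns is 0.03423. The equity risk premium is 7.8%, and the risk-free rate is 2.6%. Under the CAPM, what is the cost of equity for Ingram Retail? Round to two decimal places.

β = Cov(R_i, R_m) / Var(R_m) = 0.05252 / 0.03423 = 1.5343
E(R) = R_f + β × MRP = 2.6% + 1.5343 × 7.8% = 14.57%

14.57%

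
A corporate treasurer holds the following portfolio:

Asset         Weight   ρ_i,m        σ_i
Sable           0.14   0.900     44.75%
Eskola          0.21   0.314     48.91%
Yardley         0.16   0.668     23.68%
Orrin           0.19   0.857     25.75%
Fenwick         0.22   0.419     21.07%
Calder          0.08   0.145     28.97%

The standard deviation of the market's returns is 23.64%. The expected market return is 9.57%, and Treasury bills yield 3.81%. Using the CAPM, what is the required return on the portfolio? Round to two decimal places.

8.16%

β_Sable = 0.900 × 44.75% / 23.64% = 1.7037
β_Eskola = 0.314 × 48.91% / 23.64% = 0.6497
β_Yardley = 0.668 × 23.68% / 23.64% = 0.6691
β_Orrin = 0.857 × 25.75% / 23.64% = 0.9335
β_Fenwick = 0.419 × 21.07% / 23.64% = 0.3734
β_Calder = 0.145 × 28.97% / 23.64% = 0.1777
β_P = Σ w_i β_i = 0.14×1.7037 + 0.21×0.6497 + 0.16×0.6691 + 0.19×0.9335 + 0.22×0.3734 + 0.08×0.1777 = 0.7557
MRP = 9.57% − 3.81% = 5.76%
E(R_P) = R_f + β_P × MRP = 3.81% + 0.7557 × 5.76% = 8.16%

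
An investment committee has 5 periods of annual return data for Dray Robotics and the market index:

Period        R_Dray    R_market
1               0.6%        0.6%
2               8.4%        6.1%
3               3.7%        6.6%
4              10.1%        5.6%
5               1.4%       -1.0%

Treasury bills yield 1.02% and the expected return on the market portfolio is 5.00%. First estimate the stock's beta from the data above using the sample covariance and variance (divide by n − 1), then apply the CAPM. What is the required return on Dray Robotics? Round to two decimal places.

4.61%

Mean R_i = (0.6 + 8.4 + 3.7 + 10.1 + 1.4) / 5 = 4.8400%
Mean R_m = (0.6 + 6.1 + 6.6 + 5.6 − 1.0) / 5 = 3.5800%
Σ(R_i − R̄_i)(R_m − R̄_m) = 44.5440  ⇒  Cov = 44.5440 / 4 = 11.1360
Σ(R_m − R̄_m)² = 49.4080  ⇒  Var(R_m) = 49.4080 / 4 = 12.3520
β = Cov / Var(R_m) = 11.1360 / 12.3520 = 0.9016
MRP = 5.00% − 1.02% = 3.98%
E(R) = R_f + β × MRP = 1.02% + 0.9016 × 3.98% = 4.61%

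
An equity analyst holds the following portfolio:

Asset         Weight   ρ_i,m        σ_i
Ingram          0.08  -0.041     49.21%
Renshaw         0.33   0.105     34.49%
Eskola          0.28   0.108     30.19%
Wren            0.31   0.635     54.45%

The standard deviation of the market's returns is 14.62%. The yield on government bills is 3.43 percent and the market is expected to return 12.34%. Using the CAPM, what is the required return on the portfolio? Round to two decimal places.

11.15%

β_Ingram = -0.041 × 49.21% / 14.62% = -0.1380
β_Renshaw = 0.105 × 34.49% / 14.62% = 0.2477
β_Eskola = 0.108 × 30.19% / 14.62% = 0.2230
β_Wren = 0.635 × 54.45% / 14.62% = 2.3650
β_P = Σ w_i β_i = 0.08×-0.1380 + 0.33×0.2477 + 0.28×0.2230 + 0.31×2.3650 = 0.8663
MRP = 12.34% − 3.43% = 8.91%
E(R_P) = R_f + β_P × MRP = 3.43% + 0.8663 × 8.91% = 11.15%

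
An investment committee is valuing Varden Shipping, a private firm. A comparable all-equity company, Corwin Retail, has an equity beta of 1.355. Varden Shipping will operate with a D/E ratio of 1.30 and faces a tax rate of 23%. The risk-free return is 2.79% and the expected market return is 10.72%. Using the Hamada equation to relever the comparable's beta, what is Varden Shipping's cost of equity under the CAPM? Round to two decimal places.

β_L = β_U × [1 + (1 − t)(D/E)] = 1.355 × [1 + (1 − 0.23) × 1.30]
    = 1.355 × [1 + 0.77 × 1.30] = 1.355 × 2.0010 = 2.7114
MRP = 10.72% − 2.79% = 7.93%
E(R) = R_f + β_L × MRP = 2.79% + 2.7114 × 7.93% = 24.29%

24.29%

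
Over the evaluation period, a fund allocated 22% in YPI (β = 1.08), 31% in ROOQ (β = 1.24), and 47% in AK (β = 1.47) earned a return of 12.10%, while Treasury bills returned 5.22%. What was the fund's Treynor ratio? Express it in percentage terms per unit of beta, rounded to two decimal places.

5.24%

β_P = 0.22×1.08 + 0.31×1.24 + 0.47×1.47 = 1.3129
Treynor = (R_P − R_f) / β_P = (12.10% − 5.22%) / 1.3129 = 6.88% / 1.3129 = 5.24%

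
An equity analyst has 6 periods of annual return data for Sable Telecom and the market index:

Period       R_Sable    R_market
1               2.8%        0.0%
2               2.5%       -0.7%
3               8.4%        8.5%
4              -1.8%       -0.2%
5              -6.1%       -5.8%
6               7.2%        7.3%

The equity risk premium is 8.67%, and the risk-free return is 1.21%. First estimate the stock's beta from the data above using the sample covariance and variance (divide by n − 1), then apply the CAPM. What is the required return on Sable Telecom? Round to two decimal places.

Mean R_i = (2.8 + 2.5 + 8.4 − 1.8 − 6.1 + 7.2) / 6 = 2.1667%
Mean R_m = (0.0 − 0.7 + 8.5 − 0.2 − 5.8 + 7.3) / 6 = 1.5167%
Σ(R_i − R̄_i)(R_m − R̄_m) = 138.2333  ⇒  Cov = 138.2333 / 5 = 27.6467
Σ(R_m − R̄_m)² = 145.9083  ⇒  Var(R_m) = 145.9083 / 5 = 29.1817
β = Cov / Var(R_m) = 27.6467 / 29.1817 = 0.9474
E(R) = R_f + β × MRP = 1.21% + 0.9474 × 8.67% = 9.42%

9.42%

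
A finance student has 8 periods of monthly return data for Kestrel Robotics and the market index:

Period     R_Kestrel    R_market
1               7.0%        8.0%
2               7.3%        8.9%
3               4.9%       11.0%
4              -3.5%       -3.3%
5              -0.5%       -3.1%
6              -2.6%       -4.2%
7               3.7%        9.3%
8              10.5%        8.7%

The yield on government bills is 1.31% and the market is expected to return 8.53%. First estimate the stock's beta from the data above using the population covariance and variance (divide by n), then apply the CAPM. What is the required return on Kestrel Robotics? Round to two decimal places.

6.14%

Mean R_i = (7.0 + 7.3 + 4.9 − 3.5 − 0.5 − 2.6 + 3.7 + 10.5) / 8 = 3.3500%
Mean R_m = (8.0 + 8.9 + 11.0 − 3.3 − 3.1 − 4.2 + 9.3 + 8.7) / 8 = 4.4125%
Σ(R_i − R̄_i)(R_m − R̄_m) = 206.3950  ⇒  Cov = 206.3950 / 8 = 25.7994
Σ(R_m − R̄_m)² = 308.7688  ⇒  Var(R_m) = 308.7688 / 8 = 38.5961
β = Cov / Var(R_m) = 25.7994 / 38.5961 = 0.6684
MRP = 8.53% − 1.31% = 7.22%
E(R) = R_f + β × MRP = 1.31% + 0.6684 × 7.22% = 6.14%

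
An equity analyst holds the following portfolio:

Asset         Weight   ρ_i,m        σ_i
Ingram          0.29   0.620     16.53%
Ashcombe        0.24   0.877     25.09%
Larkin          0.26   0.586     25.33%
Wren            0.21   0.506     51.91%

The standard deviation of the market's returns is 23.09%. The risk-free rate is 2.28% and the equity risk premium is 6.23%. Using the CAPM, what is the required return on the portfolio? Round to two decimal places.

7.04%

β_Ingram = 0.620 × 16.53% / 23.09% = 0.4439
β_Ashcombe = 0.877 × 25.09% / 23.09% = 0.9530
β_Larkin = 0.586 × 25.33% / 23.09% = 0.6428
β_Wren = 0.506 × 51.91% / 23.09% = 1.1376
β_P = Σ w_i β_i = 0.29×0.4439 + 0.24×0.9530 + 0.26×0.6428 + 0.21×1.1376 = 0.7635
E(R_P) = R_f + β_P × MRP = 2.28% + 0.7635 × 6.23% = 7.04%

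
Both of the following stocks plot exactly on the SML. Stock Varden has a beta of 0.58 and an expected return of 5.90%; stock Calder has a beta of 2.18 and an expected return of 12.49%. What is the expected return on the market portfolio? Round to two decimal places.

Both satisfy E(R) = R_f + β·MRP, so the slope of the SML is
MRP = (12.49% − 5.90%) / (2.18 − 0.58) = 6.59% / 1.60 = 4.1188%
R_f = E(R_Varden) − β_Varden·MRP = 5.90% − 0.58 × 4.1188% = 3.5111%
E(R_m) = R_f + MRP = 3.5111% + 4.1188% = 7.63%

7.63%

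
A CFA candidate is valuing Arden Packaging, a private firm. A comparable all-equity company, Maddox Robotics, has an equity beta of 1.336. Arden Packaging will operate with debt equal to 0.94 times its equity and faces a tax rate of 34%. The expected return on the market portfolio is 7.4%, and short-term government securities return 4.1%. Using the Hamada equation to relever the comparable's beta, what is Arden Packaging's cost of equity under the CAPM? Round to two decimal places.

β_L = β_U × [1 + (1 − t)(D/E)] = 1.336 × [1 + (1 − 0.34) × 0.94]
    = 1.336 × [1 + 0.66 × 0.94] = 1.336 × 1.6204 = 2.1649
MRP = 7.4% − 4.1% = 3.30%
E(R) = R_f + β_L × MRP = 4.1% + 2.1649 × 3.3% = 11.24%

11.24%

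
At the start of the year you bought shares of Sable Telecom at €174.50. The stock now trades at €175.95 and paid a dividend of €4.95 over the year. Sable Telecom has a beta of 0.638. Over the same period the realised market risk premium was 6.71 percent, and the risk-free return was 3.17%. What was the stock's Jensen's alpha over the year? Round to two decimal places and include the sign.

Realised HPR = (P1 + D1 − P0) / P0 = (175.95 + 4.95 − 174.50) / 174.50 = 6.40 / 174.50 = 3.6676%
CAPM required = R_f + β·MRP = 3.17% + 0.638 × 6.71% = 7.45098%
α = realised − required = 3.6676% − 7.45098% = -3.78%

-3.78%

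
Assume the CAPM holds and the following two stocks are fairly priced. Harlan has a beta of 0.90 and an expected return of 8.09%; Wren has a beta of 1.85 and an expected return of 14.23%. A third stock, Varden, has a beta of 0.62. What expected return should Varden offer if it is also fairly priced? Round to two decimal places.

6.28%

MRP (SML slope) = (14.23% − 8.09%) / (1.85 − 0.90) = 6.14% / 0.95 = 6.4632%
R_f (intercept) = 8.09% − 0.90 × 6.4632% = 2.2731%
E(R_Varden) = R_f + β × MRP = 2.2731% + 0.62 × 6.4632% = 6.28%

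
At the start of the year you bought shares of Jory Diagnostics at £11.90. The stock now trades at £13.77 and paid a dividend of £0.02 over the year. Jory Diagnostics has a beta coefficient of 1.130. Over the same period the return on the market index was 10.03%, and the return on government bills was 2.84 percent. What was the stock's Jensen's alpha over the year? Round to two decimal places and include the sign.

+4.92%

Realised HPR = (P1 + D1 − P0) / P0 = (13.77 + 0.02 − 11.90) / 11.90 = 1.89 / 11.90 = 15.8824%
MRP = 10.03% − 2.84% = 7.19%
CAPM required = R_f + β·MRP = 2.84% + 1.130 × 7.19% = 10.96470%
α = realised − required = 15.8824% − 10.96470% = +4.92%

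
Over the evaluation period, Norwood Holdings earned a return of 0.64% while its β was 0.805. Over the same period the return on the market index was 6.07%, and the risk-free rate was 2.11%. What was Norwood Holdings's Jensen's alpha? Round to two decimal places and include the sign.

-4.66%

Market excess return = 6.07% − 2.11% = 3.96%
CAPM benchmark = R_f + β(R_m − R_f) = 2.11% + 0.805 × 3.96% = 5.29780%
α = actual − benchmark = 0.64% − 5.29780% = -4.66%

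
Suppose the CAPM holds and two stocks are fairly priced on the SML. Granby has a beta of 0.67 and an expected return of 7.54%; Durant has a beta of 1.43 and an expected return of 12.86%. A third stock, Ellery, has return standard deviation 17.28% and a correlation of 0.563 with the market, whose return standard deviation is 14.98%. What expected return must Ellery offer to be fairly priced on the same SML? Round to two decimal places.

7.40%

MRP = (12.86% − 7.54%) / (1.43 − 0.67) = 7.0000%
R_f = 7.54% − 0.67 × 7.0000% = 2.8500%
β_Ellery = ρ·σ_i/σ_m = 0.563 × 17.28 / 14.98 = 0.6494
E(R_Ellery) = R_f + β × MRP = 2.8500% + 0.6494 × 7.0000% = 7.40%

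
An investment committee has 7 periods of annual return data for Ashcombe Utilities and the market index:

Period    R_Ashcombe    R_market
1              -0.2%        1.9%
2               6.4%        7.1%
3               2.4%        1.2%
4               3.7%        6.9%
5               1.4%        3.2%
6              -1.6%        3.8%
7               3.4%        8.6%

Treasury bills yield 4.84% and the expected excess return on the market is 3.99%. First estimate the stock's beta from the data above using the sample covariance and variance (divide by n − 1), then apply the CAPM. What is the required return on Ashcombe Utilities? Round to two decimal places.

7.18%

Mean R_i = (-0.2 + 6.4 + 2.4 + 3.7 + 1.4 − 1.6 + 3.4) / 7 = 2.2143%
Mean R_m = (1.9 + 7.1 + 1.2 + 6.9 + 3.2 + 3.8 + 8.6) / 7 = 4.6714%
Σ(R_i − R̄_i)(R_m − R̄_m) = 28.7029  ⇒  Cov = 28.7029 / 6 = 4.7838
Σ(R_m − R̄_m)² = 48.9543  ⇒  Var(R_m) = 48.9543 / 6 = 8.1591
β = Cov / Var(R_m) = 4.7838 / 8.1591 = 0.5863
E(R) = R_f + β × MRP = 4.84% + 0.5863 × 3.99% = 7.18%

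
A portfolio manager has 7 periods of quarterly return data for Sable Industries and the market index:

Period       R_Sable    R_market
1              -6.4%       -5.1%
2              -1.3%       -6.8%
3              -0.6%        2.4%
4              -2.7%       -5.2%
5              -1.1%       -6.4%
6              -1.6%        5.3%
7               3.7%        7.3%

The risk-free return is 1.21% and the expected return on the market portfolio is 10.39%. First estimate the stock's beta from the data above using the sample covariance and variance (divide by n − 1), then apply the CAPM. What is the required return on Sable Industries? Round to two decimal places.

4.06%

Mean R_i = (-6.4 − 1.3 − 0.6 − 2.7 − 1.1 − 1.6 + 3.7) / 7 = -1.4286%
Mean R_m = (-5.1 − 6.8 + 2.4 − 5.2 − 6.4 + 5.3 + 7.3) / 7 = -1.2143%
Σ(R_i − R̄_i)(R_m − R̄_m) = 67.5071  ⇒  Cov = 67.5071 / 6 = 11.2512
Σ(R_m − R̄_m)² = 217.0686  ⇒  Var(R_m) = 217.0686 / 6 = 36.1781
β = Cov / Var(R_m) = 11.2512 / 36.1781 = 0.3110
MRP = 10.39% − 1.21% = 9.18%
E(R) = R_f + β × MRP = 1.21% + 0.3110 × 9.18% = 4.06%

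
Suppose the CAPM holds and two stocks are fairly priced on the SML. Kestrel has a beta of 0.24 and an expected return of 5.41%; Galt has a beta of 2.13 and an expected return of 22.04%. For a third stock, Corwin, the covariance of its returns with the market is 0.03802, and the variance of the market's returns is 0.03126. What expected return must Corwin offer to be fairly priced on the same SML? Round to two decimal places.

14.00%

MRP = (22.04% − 5.41%) / (2.13 − 0.24) = 8.7989%
R_f = 5.41% − 0.24 × 8.7989% = 3.2983%
β_Corwin = Cov / Var(R_m) = 0.03802 / 0.03126 = 1.2163
E(R_Corwin) = R_f + β × MRP = 3.2983% + 1.2163 × 8.7989% = 14.00%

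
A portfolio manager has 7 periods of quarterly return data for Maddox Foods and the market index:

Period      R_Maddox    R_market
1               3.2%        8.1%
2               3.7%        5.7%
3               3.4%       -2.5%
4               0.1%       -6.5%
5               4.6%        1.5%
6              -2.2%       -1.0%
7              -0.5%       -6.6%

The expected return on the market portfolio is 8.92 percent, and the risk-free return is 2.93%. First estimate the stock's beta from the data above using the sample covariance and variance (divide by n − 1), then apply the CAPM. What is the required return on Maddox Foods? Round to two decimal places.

4.56%

Mean R_i = (3.2 + 3.7 + 3.4 + 0.1 + 4.6 − 2.2 − 0.5) / 7 = 1.7571%
Mean R_m = (8.1 + 5.7 − 2.5 − 6.5 + 1.5 − 1.0 − 6.6) / 7 = -0.1857%
Σ(R_i − R̄_i)(R_m − R̄_m) = 52.5443  ⇒  Cov = 52.5443 / 6 = 8.7574
Σ(R_m − R̄_m)² = 193.1686  ⇒  Var(R_m) = 193.1686 / 6 = 32.1948
β = Cov / Var(R_m) = 8.7574 / 32.1948 = 0.2720
MRP = 8.92% − 2.93% = 5.99%
E(R) = R_f + β × MRP = 2.93% + 0.2720 × 5.99% = 4.56%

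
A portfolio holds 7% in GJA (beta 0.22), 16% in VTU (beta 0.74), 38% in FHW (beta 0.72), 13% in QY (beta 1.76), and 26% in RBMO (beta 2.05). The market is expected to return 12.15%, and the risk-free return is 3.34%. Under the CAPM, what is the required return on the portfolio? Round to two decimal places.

13.64%

β_P = Σ w_i β_i = 0.07×0.22 + 0.16×0.74 + 0.38×0.72 + 0.13×1.76 + 0.26×2.05 = 1.1692
MRP = 12.15% − 3.34% = 8.81%
E(R_P) = R_f + β_P × MRP = 3.34% + 1.1692 × 8.81% = 13.64%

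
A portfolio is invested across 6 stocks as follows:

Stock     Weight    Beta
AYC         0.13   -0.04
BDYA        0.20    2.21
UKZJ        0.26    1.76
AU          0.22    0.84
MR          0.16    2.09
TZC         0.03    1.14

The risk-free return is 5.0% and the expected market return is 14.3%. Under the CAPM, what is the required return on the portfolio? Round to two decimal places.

18.46%

β_P = Σ w_i β_i = 0.13×-0.04 + 0.20×2.21 + 0.26×1.76 + 0.22×0.84 + 0.16×2.09 + 0.03×1.14 = 1.4478
MRP = 14.3% − 5.0% = 9.30%
E(R_P) = R_f + β_P × MRP = 5.0% + 1.4478 × 9.3% = 18.46%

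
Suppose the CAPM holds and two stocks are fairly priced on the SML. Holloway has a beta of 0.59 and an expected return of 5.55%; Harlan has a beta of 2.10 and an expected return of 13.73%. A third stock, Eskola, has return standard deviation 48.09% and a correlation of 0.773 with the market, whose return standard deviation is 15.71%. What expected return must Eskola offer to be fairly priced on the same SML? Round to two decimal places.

15.17%

MRP = (13.73% − 5.55%) / (2.10 − 0.59) = 5.4172%
R_f = 5.55% − 0.59 × 5.4172% = 2.3539%
β_Eskola = ρ·σ_i/σ_m = 0.773 × 48.09 / 15.71 = 2.3662
E(R_Eskola) = R_f + β × MRP = 2.3539% + 2.3662 × 5.4172% = 15.17%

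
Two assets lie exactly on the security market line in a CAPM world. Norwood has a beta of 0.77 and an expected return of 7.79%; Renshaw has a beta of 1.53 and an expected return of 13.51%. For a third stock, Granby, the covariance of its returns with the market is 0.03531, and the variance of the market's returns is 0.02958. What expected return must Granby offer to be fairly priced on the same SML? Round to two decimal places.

10.98%

MRP = (13.51% − 7.79%) / (1.53 − 0.77) = 7.5263%
R_f = 7.79% − 0.77 × 7.5263% = 1.9947%
β_Granby = Cov / Var(R_m) = 0.03531 / 0.02958 = 1.1937
E(R_Granby) = R_f + β × MRP = 1.9947% + 1.1937 × 7.5263% = 10.98%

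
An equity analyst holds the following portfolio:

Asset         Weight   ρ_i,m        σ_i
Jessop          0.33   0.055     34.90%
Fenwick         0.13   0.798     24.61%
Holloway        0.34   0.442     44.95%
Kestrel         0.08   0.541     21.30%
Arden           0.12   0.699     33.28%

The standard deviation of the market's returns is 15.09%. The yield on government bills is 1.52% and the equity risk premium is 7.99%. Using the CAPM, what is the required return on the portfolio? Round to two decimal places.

8.75%

β_Jessop = 0.055 × 34.90% / 15.09% = 0.1272
β_Fenwick = 0.798 × 24.61% / 15.09% = 1.3014
β_Holloway = 0.442 × 44.95% / 15.09% = 1.3166
β_Kestrel = 0.541 × 21.30% / 15.09% = 0.7636
β_Arden = 0.699 × 33.28% / 15.09% = 1.5416
β_P = Σ w_i β_i = 0.33×0.1272 + 0.13×1.3014 + 0.34×1.3166 + 0.08×0.7636 + 0.12×1.5416 = 0.9049
E(R_P) = R_f + β_P × MRP = 1.52% + 0.9049 × 7.99% = 8.75%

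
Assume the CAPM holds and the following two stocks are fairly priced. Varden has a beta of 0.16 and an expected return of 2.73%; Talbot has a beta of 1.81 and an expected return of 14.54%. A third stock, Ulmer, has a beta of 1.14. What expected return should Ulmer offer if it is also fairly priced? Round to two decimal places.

9.74%

MRP (SML slope) = (14.54% − 2.73%) / (1.81 − 0.16) = 11.81% / 1.65 = 7.1576%
R_f (intercept) = 2.73% − 0.16 × 7.1576% = 1.5848%
E(R_Ulmer) = R_f + β × MRP = 1.5848% + 1.14 × 7.1576% = 9.74%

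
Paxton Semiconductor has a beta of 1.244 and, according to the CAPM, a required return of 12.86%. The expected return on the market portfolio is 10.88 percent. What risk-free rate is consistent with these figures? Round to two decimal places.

2.77%

E(R) = R_f + β(E(R_m) − R_f) = R_f(1 − β) + β·E(R_m)
12.86% = R_f × (1 − 1.244) + 1.244 × 10.88%
12.86% = R_f × -0.244 + 13.53472%
R_f = (12.86% − 13.53472%) / -0.244 = 2.77%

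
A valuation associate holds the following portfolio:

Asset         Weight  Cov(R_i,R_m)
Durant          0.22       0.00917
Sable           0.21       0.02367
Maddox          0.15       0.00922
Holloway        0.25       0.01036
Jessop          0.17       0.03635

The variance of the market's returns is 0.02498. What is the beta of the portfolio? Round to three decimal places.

0.686

β_Durant = 0.00917 / 0.02498 = 0.3671
β_Sable = 0.02367 / 0.02498 = 0.9476
β_Maddox = 0.00922 / 0.02498 = 0.3691
β_Holloway = 0.01036 / 0.02498 = 0.4147
β_Jessop = 0.03635 / 0.02498 = 1.4552
β_P = Σ w_i β_i = 0.22×0.3671 + 0.21×0.9476 + 0.15×0.3691 + 0.25×0.4147 + 0.17×1.4552 = 0.6862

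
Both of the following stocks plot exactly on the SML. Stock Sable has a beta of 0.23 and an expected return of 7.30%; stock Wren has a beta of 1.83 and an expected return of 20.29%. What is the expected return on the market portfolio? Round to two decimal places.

13.55%

Both satisfy E(R) = R_f + β·MRP, so the slope of the SML is
MRP = (20.29% − 7.30%) / (1.83 − 0.23) = 12.99% / 1.60 = 8.1188%
R_f = E(R_Sable) − β_Sable·MRP = 7.30% − 0.23 × 8.1188% = 5.4327%
E(R_m) = R_f + MRP = 5.4327% + 8.1188% = 13.55%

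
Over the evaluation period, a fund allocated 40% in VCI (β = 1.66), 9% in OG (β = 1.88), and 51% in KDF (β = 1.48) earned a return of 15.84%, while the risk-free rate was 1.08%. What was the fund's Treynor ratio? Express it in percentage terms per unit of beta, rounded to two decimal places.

β_P = 0.40×1.66 + 0.09×1.88 + 0.51×1.48 = 1.5880
Treynor = (R_P − R_f) / β_P = (15.84% − 1.08%) / 1.5880 = 14.76% / 1.5880 = 9.29%

9.29%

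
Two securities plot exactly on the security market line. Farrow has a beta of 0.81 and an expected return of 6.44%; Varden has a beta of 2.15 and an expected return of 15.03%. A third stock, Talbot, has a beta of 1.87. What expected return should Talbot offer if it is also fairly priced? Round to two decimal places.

13.24%

MRP (SML slope) = (15.03% − 6.44%) / (2.15 − 0.81) = 8.59% / 1.34 = 6.4104%
R_f (intercept) = 6.44% − 0.81 × 6.4104% = 1.2476%
E(R_Talbot) = R_f + β × MRP = 1.2476% + 1.87 × 6.4104% = 13.24%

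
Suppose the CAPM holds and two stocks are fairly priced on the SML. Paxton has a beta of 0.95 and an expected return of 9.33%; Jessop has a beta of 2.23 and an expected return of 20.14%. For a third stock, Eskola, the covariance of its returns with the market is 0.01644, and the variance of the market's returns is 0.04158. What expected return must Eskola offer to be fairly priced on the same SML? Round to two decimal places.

4.65%

MRP = (20.14% − 9.33%) / (2.23 − 0.95) = 8.4453%
R_f = 9.33% − 0.95 × 8.4453% = 1.3070%
β_Eskola = Cov / Var(R_m) = 0.01644 / 0.04158 = 0.3954
E(R_Eskola) = R_f + β × MRP = 1.3070% + 0.3954 × 8.4453% = 4.65%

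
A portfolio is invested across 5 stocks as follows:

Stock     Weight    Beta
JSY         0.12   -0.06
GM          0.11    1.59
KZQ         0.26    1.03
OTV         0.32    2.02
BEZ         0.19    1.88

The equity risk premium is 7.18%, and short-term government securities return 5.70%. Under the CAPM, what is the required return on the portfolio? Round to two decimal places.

β_P = Σ w_i β_i = 0.12×-0.06 + 0.11×1.59 + 0.26×1.03 + 0.32×2.02 + 0.19×1.88 = 1.4391
E(R_P) = R_f + β_P × MRP = 5.70% + 1.4391 × 7.18% = 16.03%

16.03%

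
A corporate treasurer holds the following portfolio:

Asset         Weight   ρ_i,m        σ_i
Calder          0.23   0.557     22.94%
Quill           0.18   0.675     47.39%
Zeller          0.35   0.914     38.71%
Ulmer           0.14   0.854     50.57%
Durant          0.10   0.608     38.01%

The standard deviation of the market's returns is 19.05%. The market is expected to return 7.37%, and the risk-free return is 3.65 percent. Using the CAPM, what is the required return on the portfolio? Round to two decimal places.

β_Calder = 0.557 × 22.94% / 19.05% = 0.6707
β_Quill = 0.675 × 47.39% / 19.05% = 1.6792
β_Zeller = 0.914 × 38.71% / 19.05% = 1.8573
β_Ulmer = 0.854 × 50.57% / 19.05% = 2.2670
β_Durant = 0.608 × 38.01% / 19.05% = 1.2131
β_P = Σ w_i β_i = 0.23×0.6707 + 0.18×1.6792 + 0.35×1.8573 + 0.14×2.2670 + 0.10×1.2131 = 1.5453
MRP = 7.37% − 3.65% = 3.72%
E(R_P) = R_f + β_P × MRP = 3.65% + 1.5453 × 3.72% = 9.40%

9.40%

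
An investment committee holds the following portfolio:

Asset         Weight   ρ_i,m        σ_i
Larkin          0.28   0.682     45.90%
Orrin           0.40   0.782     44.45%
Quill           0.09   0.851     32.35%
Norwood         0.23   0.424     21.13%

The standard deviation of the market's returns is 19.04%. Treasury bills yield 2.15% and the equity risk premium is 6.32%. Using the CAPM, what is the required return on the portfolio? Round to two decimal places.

β_Larkin = 0.682 × 45.90% / 19.04% = 1.6441
β_Orrin = 0.782 × 44.45% / 19.04% = 1.8256
β_Quill = 0.851 × 32.35% / 19.04% = 1.4459
β_Norwood = 0.424 × 21.13% / 19.04% = 0.4705
β_P = Σ w_i β_i = 0.28×1.6441 + 0.40×1.8256 + 0.09×1.4459 + 0.23×0.4705 = 1.4289
E(R_P) = R_f + β_P × MRP = 2.15% + 1.4289 × 6.32% = 11.18%

11.18%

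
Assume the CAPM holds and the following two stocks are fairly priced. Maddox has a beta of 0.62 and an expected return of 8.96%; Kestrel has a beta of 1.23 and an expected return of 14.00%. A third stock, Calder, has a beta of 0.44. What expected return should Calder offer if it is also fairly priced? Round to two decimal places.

7.47%

MRP (SML slope) = (14.00% − 8.96%) / (1.23 − 0.62) = 5.04% / 0.61 = 8.2623%
R_f (intercept) = 8.96% − 0.62 × 8.2623% = 3.8374%
E(R_Calder) = R_f + β × MRP = 3.8374% + 0.44 × 8.2623% = 7.47%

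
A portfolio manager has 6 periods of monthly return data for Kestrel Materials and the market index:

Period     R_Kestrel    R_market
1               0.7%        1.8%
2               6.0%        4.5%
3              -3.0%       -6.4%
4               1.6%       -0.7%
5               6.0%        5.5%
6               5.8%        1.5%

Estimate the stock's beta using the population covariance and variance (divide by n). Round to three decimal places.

0.773

Mean R_i = (0.7 + 6.0 − 3.0 + 1.6 + 6.0 + 5.8) / 6 = 2.8500%
Mean R_m = (1.8 + 4.5 − 6.4 − 0.7 + 5.5 + 1.5) / 6 = 1.0333%
Σ(R_i − R̄_i)(R_m − R̄_m) = 70.3700  ⇒  Cov = 70.3700 / 6 = 11.7283
Σ(R_m − R̄_m)² = 91.0333  ⇒  Var(R_m) = 91.0333 / 6 = 15.1722
β = Cov / Var(R_m) = 11.7283 / 15.1722 = 0.7730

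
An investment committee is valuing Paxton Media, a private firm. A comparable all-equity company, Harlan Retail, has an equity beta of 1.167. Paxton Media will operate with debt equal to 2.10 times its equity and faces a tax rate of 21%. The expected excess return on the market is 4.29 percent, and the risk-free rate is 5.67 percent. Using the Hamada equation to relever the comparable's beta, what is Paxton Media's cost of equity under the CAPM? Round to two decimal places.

18.98%

β_L = β_U × [1 + (1 − t)(D/E)] = 1.167 × [1 + (1 − 0.21) × 2.10]
    = 1.167 × [1 + 0.79 × 2.10] = 1.167 × 2.6590 = 3.1031
E(R) = R_f + β_L × MRP = 5.67% + 3.1031 × 4.29% = 18.98%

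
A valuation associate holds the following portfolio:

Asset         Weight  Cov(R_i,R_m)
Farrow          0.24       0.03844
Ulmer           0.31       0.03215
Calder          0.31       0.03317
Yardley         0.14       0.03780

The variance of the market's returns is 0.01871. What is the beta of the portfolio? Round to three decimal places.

1.858

β_Farrow = 0.03844 / 0.01871 = 2.0545
β_Ulmer = 0.03215 / 0.01871 = 1.7183
β_Calder = 0.03317 / 0.01871 = 1.7728
β_Yardley = 0.03780 / 0.01871 = 2.0203
β_P = Σ w_i β_i = 0.24×2.0545 + 0.31×1.7183 + 0.31×1.7728 + 0.14×2.0203 = 1.8582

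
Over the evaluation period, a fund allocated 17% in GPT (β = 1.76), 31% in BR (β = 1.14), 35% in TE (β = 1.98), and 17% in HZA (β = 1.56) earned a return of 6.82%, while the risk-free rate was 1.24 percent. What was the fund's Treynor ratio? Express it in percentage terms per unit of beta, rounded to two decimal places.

3.46%

β_P = 0.17×1.76 + 0.31×1.14 + 0.35×1.98 + 0.17×1.56 = 1.6108
Treynor = (R_P − R_f) / β_P = (6.82% − 1.24%) / 1.6108 = 5.58% / 1.6108 = 3.46%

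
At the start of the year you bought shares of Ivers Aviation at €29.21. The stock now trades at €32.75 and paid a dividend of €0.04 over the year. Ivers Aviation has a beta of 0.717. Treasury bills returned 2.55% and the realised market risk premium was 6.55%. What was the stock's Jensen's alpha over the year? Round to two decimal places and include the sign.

Realised HPR = (P1 + D1 − P0) / P0 = (32.75 + 0.04 − 29.21) / 29.21 = 3.58 / 29.21 = 12.2561%
CAPM required = R_f + β·MRP = 2.55% + 0.717 × 6.55% = 7.24635%
α = realised − required = 12.2561% − 7.24635% = +5.01%

+5.01%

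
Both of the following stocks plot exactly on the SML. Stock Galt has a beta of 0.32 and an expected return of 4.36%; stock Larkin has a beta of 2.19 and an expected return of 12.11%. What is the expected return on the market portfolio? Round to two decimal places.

7.18%

Both satisfy E(R) = R_f + β·MRP, so the slope of the SML is
MRP = (12.11% − 4.36%) / (2.19 − 0.32) = 7.75% / 1.87 = 4.1444%
R_f = E(R_Galt) − β_Galt·MRP = 4.36% − 0.32 × 4.1444% = 3.0338%
E(R_m) = R_f + MRP = 3.0338% + 4.1444% = 7.18%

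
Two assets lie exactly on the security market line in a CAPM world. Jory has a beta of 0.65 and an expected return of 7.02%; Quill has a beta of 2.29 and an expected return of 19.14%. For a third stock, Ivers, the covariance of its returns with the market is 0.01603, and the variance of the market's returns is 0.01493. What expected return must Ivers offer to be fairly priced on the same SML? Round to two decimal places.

MRP = (19.14% − 7.02%) / (2.29 − 0.65) = 7.3902%
R_f = 7.02% − 0.65 × 7.3902% = 2.2164%
β_Ivers = Cov / Var(R_m) = 0.01603 / 0.01493 = 1.0737
E(R_Ivers) = R_f + β × MRP = 2.2164% + 1.0737 × 7.3902% = 10.15%

10.15%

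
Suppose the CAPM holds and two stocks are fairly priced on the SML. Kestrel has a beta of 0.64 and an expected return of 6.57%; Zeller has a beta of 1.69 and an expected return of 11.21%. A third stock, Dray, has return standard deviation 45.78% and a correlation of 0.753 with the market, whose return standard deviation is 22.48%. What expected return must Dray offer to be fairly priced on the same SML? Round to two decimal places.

10.52%

MRP = (11.21% − 6.57%) / (1.69 − 0.64) = 4.4190%
R_f = 6.57% − 0.64 × 4.4190% = 3.7418%
β_Dray = ρ·σ_i/σ_m = 0.753 × 45.78 / 22.48 = 1.5335
E(R_Dray) = R_f + β × MRP = 3.7418% + 1.5335 × 4.4190% = 10.52%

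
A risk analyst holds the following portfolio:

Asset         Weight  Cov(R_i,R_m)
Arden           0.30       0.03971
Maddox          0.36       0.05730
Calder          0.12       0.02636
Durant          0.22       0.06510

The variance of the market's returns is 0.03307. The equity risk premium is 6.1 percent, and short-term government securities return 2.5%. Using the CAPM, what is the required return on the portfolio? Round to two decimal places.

11.73%

β_Arden = 0.03971 / 0.03307 = 1.2008
β_Maddox = 0.05730 / 0.03307 = 1.7327
β_Calder = 0.02636 / 0.03307 = 0.7971
β_Durant = 0.06510 / 0.03307 = 1.9686
β_P = Σ w_i β_i = 0.30×1.2008 + 0.36×1.7327 + 0.12×0.7971 + 0.22×1.9686 = 1.5128
E(R_P) = R_f + β_P × MRP = 2.5% + 1.5128 × 6.1% = 11.73%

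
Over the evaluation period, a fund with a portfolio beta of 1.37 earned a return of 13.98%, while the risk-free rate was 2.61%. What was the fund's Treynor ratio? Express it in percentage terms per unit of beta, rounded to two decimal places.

8.30%

Treynor = (R_P − R_f) / β_P = (13.98% − 2.61%) / 1.3700 = 11.37% / 1.3700 = 8.30%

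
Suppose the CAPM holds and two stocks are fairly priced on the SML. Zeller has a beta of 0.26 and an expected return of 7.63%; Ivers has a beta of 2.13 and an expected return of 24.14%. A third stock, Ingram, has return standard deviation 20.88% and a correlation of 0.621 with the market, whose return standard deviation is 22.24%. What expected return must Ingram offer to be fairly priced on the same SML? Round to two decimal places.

MRP = (24.14% − 7.63%) / (2.13 − 0.26) = 8.8289%
R_f = 7.63% − 0.26 × 8.8289% = 5.3345%
β_Ingram = ρ·σ_i/σ_m = 0.621 × 20.88 / 22.24 = 0.5830
E(R_Ingram) = R_f + β × MRP = 5.3345% + 0.5830 × 8.8289% = 10.48%

10.48%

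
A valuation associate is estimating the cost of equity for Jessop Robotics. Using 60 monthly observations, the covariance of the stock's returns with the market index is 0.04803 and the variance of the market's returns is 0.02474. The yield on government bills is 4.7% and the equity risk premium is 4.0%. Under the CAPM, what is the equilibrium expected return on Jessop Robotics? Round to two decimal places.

β = Cov(R_i, R_m) / Var(R_m) = 0.04803 / 0.02474 = 1.9414
E(R) = R_f + β × MRP = 4.7% + 1.9414 × 4.0% = 12.47%

12.47%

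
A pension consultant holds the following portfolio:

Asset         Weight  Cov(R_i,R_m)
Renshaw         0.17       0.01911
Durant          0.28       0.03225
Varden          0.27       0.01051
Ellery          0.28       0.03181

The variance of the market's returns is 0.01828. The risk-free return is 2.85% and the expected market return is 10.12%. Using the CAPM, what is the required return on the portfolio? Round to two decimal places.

β_Renshaw = 0.01911 / 0.01828 = 1.0454
β_Durant = 0.03225 / 0.01828 = 1.7642
β_Varden = 0.01051 / 0.01828 = 0.5749
β_Ellery = 0.03181 / 0.01828 = 1.7402
β_P = Σ w_i β_i = 0.17×1.0454 + 0.28×1.7642 + 0.27×0.5749 + 0.28×1.7402 = 1.3142
MRP = 10.12% − 2.85% = 7.27%
E(R_P) = R_f + β_P × MRP = 2.85% + 1.3142 × 7.27% = 12.40%

12.40%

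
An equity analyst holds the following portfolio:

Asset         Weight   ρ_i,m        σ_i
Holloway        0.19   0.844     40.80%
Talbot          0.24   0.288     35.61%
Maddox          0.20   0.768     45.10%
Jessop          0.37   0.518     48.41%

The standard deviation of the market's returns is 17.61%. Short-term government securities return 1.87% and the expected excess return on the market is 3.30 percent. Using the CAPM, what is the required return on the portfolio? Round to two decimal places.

6.59%

β_Holloway = 0.844 × 40.80% / 17.61% = 1.9554
β_Talbot = 0.288 × 35.61% / 17.61% = 0.5824
β_Maddox = 0.768 × 45.10% / 17.61% = 1.9669
β_Jessop = 0.518 × 48.41% / 17.61% = 1.4240
β_P = Σ w_i β_i = 0.19×1.9554 + 0.24×0.5824 + 0.20×1.9669 + 0.37×1.4240 = 1.4316
E(R_P) = R_f + β_P × MRP = 1.87% + 1.4316 × 3.30% = 6.59%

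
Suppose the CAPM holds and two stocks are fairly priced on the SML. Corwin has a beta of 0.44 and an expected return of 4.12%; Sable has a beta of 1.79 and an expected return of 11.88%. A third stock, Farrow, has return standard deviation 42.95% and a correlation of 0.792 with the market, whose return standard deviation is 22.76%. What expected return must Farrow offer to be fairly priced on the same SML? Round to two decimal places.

10.18%

MRP = (11.88% − 4.12%) / (1.79 − 0.44) = 5.7481%
R_f = 4.12% − 0.44 × 5.7481% = 1.5908%
β_Farrow = ρ·σ_i/σ_m = 0.792 × 42.95 / 22.76 = 1.4946
E(R_Farrow) = R_f + β × MRP = 1.5908% + 1.4946 × 5.7481% = 10.18%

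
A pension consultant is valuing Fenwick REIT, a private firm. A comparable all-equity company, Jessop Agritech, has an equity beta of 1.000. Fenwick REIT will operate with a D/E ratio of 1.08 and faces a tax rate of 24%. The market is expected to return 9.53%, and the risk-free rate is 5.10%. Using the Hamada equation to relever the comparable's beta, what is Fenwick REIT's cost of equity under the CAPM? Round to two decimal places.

13.17%

β_L = β_U × [1 + (1 − t)(D/E)] = 1.000 × [1 + (1 − 0.24) × 1.08]
    = 1.000 × [1 + 0.76 × 1.08] = 1.000 × 1.8208 = 1.8208
MRP = 9.53% − 5.10% = 4.43%
E(R) = R_f + β_L × MRP = 5.10% + 1.8208 × 4.43% = 13.17%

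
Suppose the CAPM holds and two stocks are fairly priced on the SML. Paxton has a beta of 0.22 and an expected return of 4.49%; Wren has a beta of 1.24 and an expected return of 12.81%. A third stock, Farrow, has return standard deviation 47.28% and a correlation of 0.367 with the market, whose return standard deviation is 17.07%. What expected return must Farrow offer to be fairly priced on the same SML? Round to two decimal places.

MRP = (12.81% − 4.49%) / (1.24 − 0.22) = 8.1569%
R_f = 4.49% − 0.22 × 8.1569% = 2.6955%
β_Farrow = ρ·σ_i/σ_m = 0.367 × 47.28 / 17.07 = 1.0165
E(R_Farrow) = R_f + β × MRP = 2.6955% + 1.0165 × 8.1569% = 10.99%

10.99%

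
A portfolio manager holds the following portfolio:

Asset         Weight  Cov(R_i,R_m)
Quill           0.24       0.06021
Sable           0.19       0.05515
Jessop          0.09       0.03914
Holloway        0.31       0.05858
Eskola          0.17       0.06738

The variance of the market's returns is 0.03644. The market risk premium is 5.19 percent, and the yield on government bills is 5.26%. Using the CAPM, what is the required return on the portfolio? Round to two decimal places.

β_Quill = 0.06021 / 0.03644 = 1.6523
β_Sable = 0.05515 / 0.03644 = 1.5134
β_Jessop = 0.03914 / 0.03644 = 1.0741
β_Holloway = 0.05858 / 0.03644 = 1.6076
β_Eskola = 0.06738 / 0.03644 = 1.8491
β_P = Σ w_i β_i = 0.24×1.6523 + 0.19×1.5134 + 0.09×1.0741 + 0.31×1.6076 + 0.17×1.8491 = 1.5935
E(R_P) = R_f + β_P × MRP = 5.26% + 1.5935 × 5.19% = 13.53%

13.53%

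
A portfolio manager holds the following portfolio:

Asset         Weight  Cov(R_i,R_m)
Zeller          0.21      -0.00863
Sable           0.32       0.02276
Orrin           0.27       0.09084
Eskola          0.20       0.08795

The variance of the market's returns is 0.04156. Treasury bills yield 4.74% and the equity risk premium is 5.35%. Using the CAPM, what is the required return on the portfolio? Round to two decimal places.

β_Zeller = -0.00863 / 0.04156 = -0.2077
β_Sable = 0.02276 / 0.04156 = 0.5476
β_Orrin = 0.09084 / 0.04156 = 2.1858
β_Eskola = 0.08795 / 0.04156 = 2.1162
β_P = Σ w_i β_i = 0.21×-0.2077 + 0.32×0.5476 + 0.27×2.1858 + 0.20×2.1162 = 1.1450
E(R_P) = R_f + β_P × MRP = 4.74% + 1.1450 × 5.35% = 10.87%

10.87%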